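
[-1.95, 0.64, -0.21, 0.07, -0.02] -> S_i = -1.95*(-0.33)^i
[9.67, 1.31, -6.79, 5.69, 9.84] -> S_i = Random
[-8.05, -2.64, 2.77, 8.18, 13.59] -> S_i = -8.05 + 5.41*i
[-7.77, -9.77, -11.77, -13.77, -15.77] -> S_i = -7.77 + -2.00*i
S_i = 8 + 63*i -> [8, 71, 134, 197, 260]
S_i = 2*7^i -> [2, 14, 98, 686, 4802]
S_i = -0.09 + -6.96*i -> [-0.09, -7.05, -14.01, -20.97, -27.93]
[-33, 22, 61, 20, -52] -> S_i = Random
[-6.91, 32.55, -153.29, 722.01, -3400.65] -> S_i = -6.91*(-4.71)^i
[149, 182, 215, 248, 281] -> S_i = 149 + 33*i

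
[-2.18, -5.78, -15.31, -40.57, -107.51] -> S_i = -2.18*2.65^i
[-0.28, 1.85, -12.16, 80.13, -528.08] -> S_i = -0.28*(-6.59)^i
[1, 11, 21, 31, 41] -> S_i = 1 + 10*i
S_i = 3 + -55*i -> [3, -52, -107, -162, -217]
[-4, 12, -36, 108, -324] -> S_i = -4*-3^i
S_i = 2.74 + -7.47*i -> [2.74, -4.73, -12.2, -19.67, -27.14]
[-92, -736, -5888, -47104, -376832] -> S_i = -92*8^i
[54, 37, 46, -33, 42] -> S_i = Random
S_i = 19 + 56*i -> [19, 75, 131, 187, 243]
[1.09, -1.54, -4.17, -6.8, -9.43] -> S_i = 1.09 + -2.63*i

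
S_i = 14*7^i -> [14, 98, 686, 4802, 33614]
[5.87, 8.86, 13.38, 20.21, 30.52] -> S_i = 5.87*1.51^i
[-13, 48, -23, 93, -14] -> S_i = Random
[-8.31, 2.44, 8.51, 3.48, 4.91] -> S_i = Random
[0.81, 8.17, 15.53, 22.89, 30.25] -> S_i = 0.81 + 7.36*i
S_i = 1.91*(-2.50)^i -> [1.91, -4.77, 11.94, -29.84, 74.61]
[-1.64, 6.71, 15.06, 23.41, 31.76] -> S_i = -1.64 + 8.35*i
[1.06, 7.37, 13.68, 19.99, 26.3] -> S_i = 1.06 + 6.31*i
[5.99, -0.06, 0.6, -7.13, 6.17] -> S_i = Random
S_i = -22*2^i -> [-22, -44, -88, -176, -352]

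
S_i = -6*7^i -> [-6, -42, -294, -2058, -14406]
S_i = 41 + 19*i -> [41, 60, 79, 98, 117]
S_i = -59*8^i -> [-59, -472, -3776, -30208, -241664]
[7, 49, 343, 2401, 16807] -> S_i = 7*7^i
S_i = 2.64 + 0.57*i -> [2.64, 3.21, 3.78, 4.35, 4.92]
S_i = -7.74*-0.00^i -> [-7.74, 0.0, -0.0, 0.0, -0.0]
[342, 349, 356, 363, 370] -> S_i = 342 + 7*i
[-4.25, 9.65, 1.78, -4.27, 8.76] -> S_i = Random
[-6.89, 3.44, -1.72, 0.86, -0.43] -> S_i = -6.89*(-0.50)^i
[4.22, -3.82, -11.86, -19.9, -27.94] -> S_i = 4.22 + -8.04*i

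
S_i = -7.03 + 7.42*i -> [-7.03, 0.39, 7.81, 15.23, 22.65]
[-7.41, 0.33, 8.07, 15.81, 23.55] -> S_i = -7.41 + 7.74*i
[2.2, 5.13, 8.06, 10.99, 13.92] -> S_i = 2.20 + 2.93*i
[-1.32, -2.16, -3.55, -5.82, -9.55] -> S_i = -1.32*1.64^i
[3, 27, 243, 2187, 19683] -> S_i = 3*9^i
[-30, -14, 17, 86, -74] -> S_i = Random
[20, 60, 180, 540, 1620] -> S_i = 20*3^i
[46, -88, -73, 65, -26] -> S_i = Random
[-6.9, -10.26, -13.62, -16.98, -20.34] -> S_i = -6.90 + -3.36*i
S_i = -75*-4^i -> [-75, 300, -1200, 4800, -19200]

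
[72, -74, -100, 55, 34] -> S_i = Random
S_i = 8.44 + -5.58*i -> [8.44, 2.86, -2.72, -8.3, -13.88]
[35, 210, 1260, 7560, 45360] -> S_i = 35*6^i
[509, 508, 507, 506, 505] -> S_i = 509 + -1*i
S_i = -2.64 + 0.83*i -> [-2.64, -1.81, -0.98, -0.15, 0.68]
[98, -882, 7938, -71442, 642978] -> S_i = 98*-9^i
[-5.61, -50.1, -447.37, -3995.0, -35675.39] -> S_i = -5.61*8.93^i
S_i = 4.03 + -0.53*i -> [4.03, 3.5, 2.97, 2.44, 1.91]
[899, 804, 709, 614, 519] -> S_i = 899 + -95*i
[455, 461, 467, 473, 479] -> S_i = 455 + 6*i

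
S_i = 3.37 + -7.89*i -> [3.37, -4.52, -12.41, -20.3, -28.19]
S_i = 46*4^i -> [46, 184, 736, 2944, 11776]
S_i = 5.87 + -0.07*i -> [5.87, 5.8, 5.73, 5.66, 5.59]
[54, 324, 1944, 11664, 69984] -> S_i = 54*6^i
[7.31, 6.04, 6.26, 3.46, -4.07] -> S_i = Random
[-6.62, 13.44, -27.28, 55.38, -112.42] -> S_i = -6.62*(-2.03)^i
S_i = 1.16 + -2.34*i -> [1.16, -1.18, -3.52, -5.86, -8.2]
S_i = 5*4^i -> [5, 20, 80, 320, 1280]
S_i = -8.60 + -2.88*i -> [-8.6, -11.48, -14.36, -17.24, -20.12]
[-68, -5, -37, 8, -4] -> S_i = Random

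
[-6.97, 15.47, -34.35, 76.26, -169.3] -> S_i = -6.97*(-2.22)^i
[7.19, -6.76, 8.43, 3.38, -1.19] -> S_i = Random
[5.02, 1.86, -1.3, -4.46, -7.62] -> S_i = 5.02 + -3.16*i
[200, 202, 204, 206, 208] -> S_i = 200 + 2*i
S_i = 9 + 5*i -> [9, 14, 19, 24, 29]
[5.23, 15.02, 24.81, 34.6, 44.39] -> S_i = 5.23 + 9.79*i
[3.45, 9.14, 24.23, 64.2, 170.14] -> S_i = 3.45*2.65^i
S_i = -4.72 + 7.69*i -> [-4.72, 2.97, 10.66, 18.35, 26.04]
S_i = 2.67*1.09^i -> [2.67, 2.91, 3.17, 3.46, 3.77]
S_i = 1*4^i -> [1, 4, 16, 64, 256]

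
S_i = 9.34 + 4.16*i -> [9.34, 13.5, 17.66, 21.82, 25.98]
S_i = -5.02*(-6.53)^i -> [-5.02, 32.78, -214.06, 1397.79, -9127.6]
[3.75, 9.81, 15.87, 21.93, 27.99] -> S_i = 3.75 + 6.06*i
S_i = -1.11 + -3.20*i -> [-1.11, -4.31, -7.51, -10.71, -13.91]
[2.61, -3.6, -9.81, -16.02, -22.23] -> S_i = 2.61 + -6.21*i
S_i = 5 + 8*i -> [5, 13, 21, 29, 37]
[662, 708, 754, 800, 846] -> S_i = 662 + 46*i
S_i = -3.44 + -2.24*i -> [-3.44, -5.68, -7.92, -10.16, -12.4]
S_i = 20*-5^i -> [20, -100, 500, -2500, 12500]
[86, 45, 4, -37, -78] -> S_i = 86 + -41*i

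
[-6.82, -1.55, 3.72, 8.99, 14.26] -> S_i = -6.82 + 5.27*i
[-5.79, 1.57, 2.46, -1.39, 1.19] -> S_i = Random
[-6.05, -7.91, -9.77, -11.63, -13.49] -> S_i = -6.05 + -1.86*i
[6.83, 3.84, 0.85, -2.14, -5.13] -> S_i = 6.83 + -2.99*i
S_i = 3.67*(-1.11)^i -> [3.67, -4.07, 4.52, -5.02, 5.57]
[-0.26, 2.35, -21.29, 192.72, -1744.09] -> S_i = -0.26*(-9.05)^i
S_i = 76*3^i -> [76, 228, 684, 2052, 6156]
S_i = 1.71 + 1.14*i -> [1.71, 2.85, 3.99, 5.13, 6.27]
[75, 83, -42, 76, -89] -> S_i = Random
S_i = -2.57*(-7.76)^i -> [-2.57, 19.94, -154.76, 1200.93, -9319.23]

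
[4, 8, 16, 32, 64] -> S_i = 4*2^i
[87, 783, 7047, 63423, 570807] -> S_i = 87*9^i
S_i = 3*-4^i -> [3, -12, 48, -192, 768]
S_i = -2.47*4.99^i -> [-2.47, -12.33, -61.5, -306.9, -1531.44]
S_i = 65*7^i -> [65, 455, 3185, 22295, 156065]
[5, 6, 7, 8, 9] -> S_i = 5 + 1*i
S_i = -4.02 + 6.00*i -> [-4.02, 1.98, 7.98, 13.98, 19.98]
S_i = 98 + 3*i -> [98, 101, 104, 107, 110]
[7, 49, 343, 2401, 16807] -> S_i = 7*7^i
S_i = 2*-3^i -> [2, -6, 18, -54, 162]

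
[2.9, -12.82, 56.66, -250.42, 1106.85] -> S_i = 2.90*(-4.42)^i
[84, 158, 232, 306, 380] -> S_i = 84 + 74*i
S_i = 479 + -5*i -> [479, 474, 469, 464, 459]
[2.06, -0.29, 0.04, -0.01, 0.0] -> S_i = 2.06*(-0.14)^i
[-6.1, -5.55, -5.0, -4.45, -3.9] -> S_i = -6.10 + 0.55*i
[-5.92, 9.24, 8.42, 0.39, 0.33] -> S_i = Random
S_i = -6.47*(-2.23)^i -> [-6.47, 14.43, -32.17, 71.75, -160.0]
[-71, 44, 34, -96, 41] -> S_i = Random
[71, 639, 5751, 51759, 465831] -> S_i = 71*9^i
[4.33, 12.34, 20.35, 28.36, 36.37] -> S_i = 4.33 + 8.01*i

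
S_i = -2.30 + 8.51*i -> [-2.3, 6.21, 14.72, 23.23, 31.74]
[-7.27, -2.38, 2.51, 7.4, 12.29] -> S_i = -7.27 + 4.89*i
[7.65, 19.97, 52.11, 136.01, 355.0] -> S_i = 7.65*2.61^i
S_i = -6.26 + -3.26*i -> [-6.26, -9.52, -12.78, -16.04, -19.3]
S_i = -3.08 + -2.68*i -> [-3.08, -5.76, -8.44, -11.12, -13.8]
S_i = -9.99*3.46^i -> [-9.99, -34.57, -119.6, -413.8, -1431.76]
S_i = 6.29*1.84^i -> [6.29, 11.57, 21.3, 39.18, 72.1]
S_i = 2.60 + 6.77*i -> [2.6, 9.37, 16.14, 22.91, 29.68]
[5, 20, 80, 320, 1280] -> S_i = 5*4^i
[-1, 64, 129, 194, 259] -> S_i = -1 + 65*i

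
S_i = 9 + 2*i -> [9, 11, 13, 15, 17]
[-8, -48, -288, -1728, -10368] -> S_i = -8*6^i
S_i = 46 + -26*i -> [46, 20, -6, -32, -58]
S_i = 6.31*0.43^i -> [6.31, 2.71, 1.17, 0.5, 0.22]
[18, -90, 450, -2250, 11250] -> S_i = 18*-5^i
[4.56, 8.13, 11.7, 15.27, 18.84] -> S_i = 4.56 + 3.57*i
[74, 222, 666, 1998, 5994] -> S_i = 74*3^i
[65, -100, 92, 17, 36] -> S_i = Random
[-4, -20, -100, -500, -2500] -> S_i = -4*5^i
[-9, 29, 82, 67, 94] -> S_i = Random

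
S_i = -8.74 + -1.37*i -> [-8.74, -10.11, -11.48, -12.85, -14.22]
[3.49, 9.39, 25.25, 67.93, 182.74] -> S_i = 3.49*2.69^i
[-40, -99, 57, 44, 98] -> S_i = Random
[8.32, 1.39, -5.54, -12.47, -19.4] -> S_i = 8.32 + -6.93*i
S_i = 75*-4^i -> [75, -300, 1200, -4800, 19200]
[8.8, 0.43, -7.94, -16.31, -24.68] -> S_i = 8.80 + -8.37*i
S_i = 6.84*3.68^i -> [6.84, 25.17, 92.63, 340.88, 1254.43]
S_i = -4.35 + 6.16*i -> [-4.35, 1.81, 7.97, 14.13, 20.29]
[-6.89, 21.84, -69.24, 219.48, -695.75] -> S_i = -6.89*(-3.17)^i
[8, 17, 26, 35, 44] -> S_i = 8 + 9*i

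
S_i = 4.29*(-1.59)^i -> [4.29, -6.82, 10.85, -17.24, 27.42]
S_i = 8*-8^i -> [8, -64, 512, -4096, 32768]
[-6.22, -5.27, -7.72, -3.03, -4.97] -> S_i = Random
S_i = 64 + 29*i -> [64, 93, 122, 151, 180]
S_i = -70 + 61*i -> [-70, -9, 52, 113, 174]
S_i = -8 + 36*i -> [-8, 28, 64, 100, 136]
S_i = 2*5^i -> [2, 10, 50, 250, 1250]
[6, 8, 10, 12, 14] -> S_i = 6 + 2*i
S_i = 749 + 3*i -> [749, 752, 755, 758, 761]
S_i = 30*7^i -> [30, 210, 1470, 10290, 72030]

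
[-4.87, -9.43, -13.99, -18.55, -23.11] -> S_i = -4.87 + -4.56*i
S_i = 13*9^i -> [13, 117, 1053, 9477, 85293]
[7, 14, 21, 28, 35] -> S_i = 7 + 7*i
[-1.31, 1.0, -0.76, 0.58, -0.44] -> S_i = -1.31*(-0.76)^i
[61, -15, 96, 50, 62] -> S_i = Random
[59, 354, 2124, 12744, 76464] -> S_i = 59*6^i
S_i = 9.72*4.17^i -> [9.72, 40.53, 169.02, 704.81, 2939.07]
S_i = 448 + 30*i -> [448, 478, 508, 538, 568]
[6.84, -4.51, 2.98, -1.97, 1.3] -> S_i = 6.84*(-0.66)^i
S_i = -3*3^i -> [-3, -9, -27, -81, -243]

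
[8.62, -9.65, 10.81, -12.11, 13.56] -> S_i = 8.62*(-1.12)^i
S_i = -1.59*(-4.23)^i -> [-1.59, 6.73, -28.45, 120.34, -509.05]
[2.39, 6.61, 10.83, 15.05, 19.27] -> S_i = 2.39 + 4.22*i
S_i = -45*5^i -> [-45, -225, -1125, -5625, -28125]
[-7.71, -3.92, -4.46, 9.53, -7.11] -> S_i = Random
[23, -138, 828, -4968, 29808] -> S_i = 23*-6^i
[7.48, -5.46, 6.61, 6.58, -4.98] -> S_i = Random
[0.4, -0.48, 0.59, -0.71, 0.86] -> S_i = 0.40*(-1.21)^i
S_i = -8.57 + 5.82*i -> [-8.57, -2.75, 3.07, 8.89, 14.71]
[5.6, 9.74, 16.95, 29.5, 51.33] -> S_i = 5.60*1.74^i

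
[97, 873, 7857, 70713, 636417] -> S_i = 97*9^i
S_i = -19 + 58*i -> [-19, 39, 97, 155, 213]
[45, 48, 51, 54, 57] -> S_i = 45 + 3*i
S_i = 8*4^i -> [8, 32, 128, 512, 2048]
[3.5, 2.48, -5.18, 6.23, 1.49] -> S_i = Random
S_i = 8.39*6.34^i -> [8.39, 53.19, 337.24, 2138.11, 13555.61]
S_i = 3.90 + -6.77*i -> [3.9, -2.87, -9.64, -16.41, -23.18]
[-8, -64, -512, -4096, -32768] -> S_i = -8*8^i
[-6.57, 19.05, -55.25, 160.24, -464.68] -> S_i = -6.57*(-2.90)^i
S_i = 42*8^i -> [42, 336, 2688, 21504, 172032]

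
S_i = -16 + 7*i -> [-16, -9, -2, 5, 12]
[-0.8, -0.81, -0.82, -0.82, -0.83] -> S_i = -0.80*1.01^i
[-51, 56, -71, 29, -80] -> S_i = Random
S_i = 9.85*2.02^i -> [9.85, 19.9, 40.19, 81.19, 164.0]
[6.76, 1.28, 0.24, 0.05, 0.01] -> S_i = 6.76*0.19^i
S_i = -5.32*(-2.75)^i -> [-5.32, 14.63, -40.23, 110.64, -304.26]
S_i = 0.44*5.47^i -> [0.44, 2.41, 13.17, 72.01, 393.91]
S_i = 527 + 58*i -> [527, 585, 643, 701, 759]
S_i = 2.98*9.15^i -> [2.98, 27.27, 249.49, 2282.86, 20888.18]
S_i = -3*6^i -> [-3, -18, -108, -648, -3888]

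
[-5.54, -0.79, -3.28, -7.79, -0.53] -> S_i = Random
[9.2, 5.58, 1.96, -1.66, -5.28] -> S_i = 9.20 + -3.62*i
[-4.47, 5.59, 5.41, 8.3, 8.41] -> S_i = Random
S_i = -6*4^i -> [-6, -24, -96, -384, -1536]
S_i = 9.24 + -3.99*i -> [9.24, 5.25, 1.26, -2.73, -6.72]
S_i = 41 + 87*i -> [41, 128, 215, 302, 389]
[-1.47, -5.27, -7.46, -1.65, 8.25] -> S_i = Random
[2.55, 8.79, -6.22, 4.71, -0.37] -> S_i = Random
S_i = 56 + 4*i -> [56, 60, 64, 68, 72]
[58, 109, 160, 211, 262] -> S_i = 58 + 51*i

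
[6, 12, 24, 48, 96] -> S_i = 6*2^i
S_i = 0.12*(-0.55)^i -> [0.12, -0.07, 0.04, -0.02, 0.01]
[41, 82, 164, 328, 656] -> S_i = 41*2^i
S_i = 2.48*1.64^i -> [2.48, 4.07, 6.67, 10.94, 17.94]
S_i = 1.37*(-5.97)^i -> [1.37, -8.18, 48.83, -291.5, 1740.28]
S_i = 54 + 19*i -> [54, 73, 92, 111, 130]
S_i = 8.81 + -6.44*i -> [8.81, 2.37, -4.07, -10.51, -16.95]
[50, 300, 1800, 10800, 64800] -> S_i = 50*6^i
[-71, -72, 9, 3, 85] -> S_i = Random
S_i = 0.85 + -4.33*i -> [0.85, -3.48, -7.81, -12.14, -16.47]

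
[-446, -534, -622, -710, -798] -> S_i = -446 + -88*i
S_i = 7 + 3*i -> [7, 10, 13, 16, 19]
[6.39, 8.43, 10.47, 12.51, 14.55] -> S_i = 6.39 + 2.04*i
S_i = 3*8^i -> [3, 24, 192, 1536, 12288]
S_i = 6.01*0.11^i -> [6.01, 0.66, 0.07, 0.01, 0.0]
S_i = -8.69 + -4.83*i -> [-8.69, -13.52, -18.35, -23.18, -28.01]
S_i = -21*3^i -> [-21, -63, -189, -567, -1701]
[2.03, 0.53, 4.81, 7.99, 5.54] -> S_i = Random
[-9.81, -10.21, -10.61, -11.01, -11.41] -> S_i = -9.81 + -0.40*i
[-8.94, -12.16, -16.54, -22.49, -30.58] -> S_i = -8.94*1.36^i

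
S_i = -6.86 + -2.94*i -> [-6.86, -9.8, -12.74, -15.68, -18.62]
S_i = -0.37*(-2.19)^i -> [-0.37, 0.81, -1.77, 3.89, -8.51]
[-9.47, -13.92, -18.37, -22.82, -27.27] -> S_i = -9.47 + -4.45*i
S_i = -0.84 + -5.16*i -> [-0.84, -6.0, -11.16, -16.32, -21.48]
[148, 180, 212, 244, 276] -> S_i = 148 + 32*i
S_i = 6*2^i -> [6, 12, 24, 48, 96]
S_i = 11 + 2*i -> [11, 13, 15, 17, 19]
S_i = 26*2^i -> [26, 52, 104, 208, 416]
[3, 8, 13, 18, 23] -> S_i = 3 + 5*i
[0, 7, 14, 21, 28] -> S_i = 0 + 7*i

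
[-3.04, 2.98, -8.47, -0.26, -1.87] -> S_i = Random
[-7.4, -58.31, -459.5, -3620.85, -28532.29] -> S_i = -7.40*7.88^i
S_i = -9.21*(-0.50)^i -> [-9.21, 4.61, -2.3, 1.15, -0.58]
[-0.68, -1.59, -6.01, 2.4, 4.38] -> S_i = Random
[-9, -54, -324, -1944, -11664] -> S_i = -9*6^i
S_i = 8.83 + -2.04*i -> [8.83, 6.79, 4.75, 2.71, 0.67]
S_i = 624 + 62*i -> [624, 686, 748, 810, 872]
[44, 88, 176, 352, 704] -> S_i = 44*2^i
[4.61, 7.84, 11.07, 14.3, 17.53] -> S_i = 4.61 + 3.23*i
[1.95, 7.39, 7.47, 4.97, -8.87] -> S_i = Random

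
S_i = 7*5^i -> [7, 35, 175, 875, 4375]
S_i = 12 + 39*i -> [12, 51, 90, 129, 168]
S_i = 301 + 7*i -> [301, 308, 315, 322, 329]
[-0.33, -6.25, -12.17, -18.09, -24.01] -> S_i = -0.33 + -5.92*i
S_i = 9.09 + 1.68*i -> [9.09, 10.77, 12.45, 14.13, 15.81]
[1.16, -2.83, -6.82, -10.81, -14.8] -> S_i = 1.16 + -3.99*i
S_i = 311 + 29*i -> [311, 340, 369, 398, 427]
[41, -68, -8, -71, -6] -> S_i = Random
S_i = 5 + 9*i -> [5, 14, 23, 32, 41]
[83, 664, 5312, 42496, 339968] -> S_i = 83*8^i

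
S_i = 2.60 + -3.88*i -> [2.6, -1.28, -5.16, -9.04, -12.92]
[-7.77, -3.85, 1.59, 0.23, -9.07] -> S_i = Random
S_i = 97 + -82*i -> [97, 15, -67, -149, -231]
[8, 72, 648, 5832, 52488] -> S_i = 8*9^i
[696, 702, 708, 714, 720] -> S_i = 696 + 6*i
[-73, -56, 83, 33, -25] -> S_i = Random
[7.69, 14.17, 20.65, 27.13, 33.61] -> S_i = 7.69 + 6.48*i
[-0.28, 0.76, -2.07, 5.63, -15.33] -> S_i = -0.28*(-2.72)^i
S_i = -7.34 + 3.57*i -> [-7.34, -3.77, -0.2, 3.37, 6.94]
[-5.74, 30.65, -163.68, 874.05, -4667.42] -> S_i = -5.74*(-5.34)^i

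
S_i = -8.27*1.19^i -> [-8.27, -9.84, -11.71, -13.94, -16.58]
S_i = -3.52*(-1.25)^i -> [-3.52, 4.4, -5.5, 6.88, -8.59]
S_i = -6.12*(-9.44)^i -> [-6.12, 57.77, -545.38, 5148.34, -48600.35]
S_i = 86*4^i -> [86, 344, 1376, 5504, 22016]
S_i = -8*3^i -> [-8, -24, -72, -216, -648]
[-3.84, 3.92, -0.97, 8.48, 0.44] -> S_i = Random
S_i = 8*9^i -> [8, 72, 648, 5832, 52488]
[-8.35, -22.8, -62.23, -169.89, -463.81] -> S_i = -8.35*2.73^i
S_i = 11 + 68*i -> [11, 79, 147, 215, 283]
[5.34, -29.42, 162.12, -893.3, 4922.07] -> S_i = 5.34*(-5.51)^i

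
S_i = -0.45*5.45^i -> [-0.45, -2.45, -13.37, -72.85, -397.01]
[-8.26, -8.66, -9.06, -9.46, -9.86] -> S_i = -8.26 + -0.40*i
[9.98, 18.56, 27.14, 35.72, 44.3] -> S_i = 9.98 + 8.58*i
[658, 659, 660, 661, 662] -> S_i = 658 + 1*i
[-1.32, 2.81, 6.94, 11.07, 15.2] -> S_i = -1.32 + 4.13*i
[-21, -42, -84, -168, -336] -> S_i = -21*2^i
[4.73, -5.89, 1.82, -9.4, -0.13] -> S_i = Random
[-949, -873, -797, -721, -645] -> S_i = -949 + 76*i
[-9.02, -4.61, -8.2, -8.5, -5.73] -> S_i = Random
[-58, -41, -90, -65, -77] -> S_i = Random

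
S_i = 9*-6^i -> [9, -54, 324, -1944, 11664]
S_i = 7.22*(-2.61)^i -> [7.22, -18.84, 49.18, -128.37, 335.04]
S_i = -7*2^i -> [-7, -14, -28, -56, -112]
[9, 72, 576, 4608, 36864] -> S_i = 9*8^i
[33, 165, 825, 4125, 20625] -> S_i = 33*5^i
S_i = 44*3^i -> [44, 132, 396, 1188, 3564]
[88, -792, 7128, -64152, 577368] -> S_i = 88*-9^i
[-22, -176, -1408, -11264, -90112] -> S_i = -22*8^i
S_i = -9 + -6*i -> [-9, -15, -21, -27, -33]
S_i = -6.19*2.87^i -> [-6.19, -17.77, -50.99, -146.33, -419.97]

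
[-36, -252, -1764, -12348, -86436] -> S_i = -36*7^i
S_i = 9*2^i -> [9, 18, 36, 72, 144]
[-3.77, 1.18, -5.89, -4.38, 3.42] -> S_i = Random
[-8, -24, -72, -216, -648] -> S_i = -8*3^i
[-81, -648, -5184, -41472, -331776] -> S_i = -81*8^i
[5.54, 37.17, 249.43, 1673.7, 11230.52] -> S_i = 5.54*6.71^i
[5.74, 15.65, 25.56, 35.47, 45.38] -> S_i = 5.74 + 9.91*i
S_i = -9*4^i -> [-9, -36, -144, -576, -2304]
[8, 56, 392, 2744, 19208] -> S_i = 8*7^i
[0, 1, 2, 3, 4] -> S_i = 0 + 1*i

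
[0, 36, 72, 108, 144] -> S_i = 0 + 36*i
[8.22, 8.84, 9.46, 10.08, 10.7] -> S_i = 8.22 + 0.62*i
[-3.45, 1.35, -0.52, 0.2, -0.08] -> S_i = -3.45*(-0.39)^i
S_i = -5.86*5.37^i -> [-5.86, -31.47, -168.98, -907.45, -4872.98]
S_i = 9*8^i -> [9, 72, 576, 4608, 36864]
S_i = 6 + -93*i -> [6, -87, -180, -273, -366]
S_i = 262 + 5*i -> [262, 267, 272, 277, 282]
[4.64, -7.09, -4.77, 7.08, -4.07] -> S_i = Random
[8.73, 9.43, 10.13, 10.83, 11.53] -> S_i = 8.73 + 0.70*i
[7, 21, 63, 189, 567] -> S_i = 7*3^i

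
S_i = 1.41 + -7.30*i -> [1.41, -5.89, -13.19, -20.49, -27.79]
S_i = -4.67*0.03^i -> [-4.67, -0.14, -0.0, -0.0, -0.0]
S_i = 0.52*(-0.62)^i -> [0.52, -0.32, 0.2, -0.12, 0.08]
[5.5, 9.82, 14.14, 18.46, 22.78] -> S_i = 5.50 + 4.32*i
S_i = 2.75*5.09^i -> [2.75, 14.0, 71.25, 362.65, 1845.88]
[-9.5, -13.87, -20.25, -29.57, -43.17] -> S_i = -9.50*1.46^i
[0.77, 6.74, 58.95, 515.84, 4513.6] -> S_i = 0.77*8.75^i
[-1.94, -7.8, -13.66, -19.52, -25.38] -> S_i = -1.94 + -5.86*i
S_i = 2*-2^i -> [2, -4, 8, -16, 32]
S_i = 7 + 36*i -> [7, 43, 79, 115, 151]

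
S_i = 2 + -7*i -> [2, -5, -12, -19, -26]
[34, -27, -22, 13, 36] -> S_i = Random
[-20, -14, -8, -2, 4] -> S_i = -20 + 6*i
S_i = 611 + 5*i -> [611, 616, 621, 626, 631]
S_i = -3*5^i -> [-3, -15, -75, -375, -1875]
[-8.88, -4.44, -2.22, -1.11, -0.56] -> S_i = -8.88*0.50^i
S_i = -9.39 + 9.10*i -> [-9.39, -0.29, 8.81, 17.91, 27.01]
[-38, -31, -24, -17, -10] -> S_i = -38 + 7*i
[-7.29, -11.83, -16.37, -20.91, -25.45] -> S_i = -7.29 + -4.54*i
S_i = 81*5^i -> [81, 405, 2025, 10125, 50625]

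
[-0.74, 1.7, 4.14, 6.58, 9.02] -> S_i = -0.74 + 2.44*i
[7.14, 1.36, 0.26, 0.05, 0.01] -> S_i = 7.14*0.19^i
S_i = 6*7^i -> [6, 42, 294, 2058, 14406]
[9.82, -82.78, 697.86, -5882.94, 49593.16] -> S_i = 9.82*(-8.43)^i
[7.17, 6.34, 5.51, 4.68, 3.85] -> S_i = 7.17 + -0.83*i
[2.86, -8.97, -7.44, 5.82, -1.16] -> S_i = Random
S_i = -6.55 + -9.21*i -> [-6.55, -15.76, -24.97, -34.18, -43.39]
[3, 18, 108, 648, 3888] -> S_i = 3*6^i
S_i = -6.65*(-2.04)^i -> [-6.65, 13.57, -27.67, 56.46, -115.17]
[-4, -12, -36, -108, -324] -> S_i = -4*3^i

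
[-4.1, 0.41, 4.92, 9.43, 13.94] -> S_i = -4.10 + 4.51*i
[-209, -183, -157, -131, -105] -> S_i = -209 + 26*i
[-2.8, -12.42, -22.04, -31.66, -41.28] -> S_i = -2.80 + -9.62*i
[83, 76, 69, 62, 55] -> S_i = 83 + -7*i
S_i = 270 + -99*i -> [270, 171, 72, -27, -126]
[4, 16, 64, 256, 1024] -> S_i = 4*4^i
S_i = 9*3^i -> [9, 27, 81, 243, 729]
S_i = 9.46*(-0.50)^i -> [9.46, -4.73, 2.37, -1.18, 0.59]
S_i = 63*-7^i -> [63, -441, 3087, -21609, 151263]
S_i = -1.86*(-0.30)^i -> [-1.86, 0.56, -0.17, 0.05, -0.02]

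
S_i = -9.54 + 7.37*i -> [-9.54, -2.17, 5.2, 12.57, 19.94]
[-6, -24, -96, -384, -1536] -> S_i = -6*4^i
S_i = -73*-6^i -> [-73, 438, -2628, 15768, -94608]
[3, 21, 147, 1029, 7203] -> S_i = 3*7^i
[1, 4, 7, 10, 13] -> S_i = 1 + 3*i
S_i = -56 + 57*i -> [-56, 1, 58, 115, 172]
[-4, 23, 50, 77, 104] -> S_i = -4 + 27*i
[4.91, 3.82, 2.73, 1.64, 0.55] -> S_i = 4.91 + -1.09*i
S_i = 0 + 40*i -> [0, 40, 80, 120, 160]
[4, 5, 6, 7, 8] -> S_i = 4 + 1*i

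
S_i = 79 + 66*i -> [79, 145, 211, 277, 343]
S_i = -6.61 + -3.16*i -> [-6.61, -9.77, -12.93, -16.09, -19.25]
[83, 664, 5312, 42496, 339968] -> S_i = 83*8^i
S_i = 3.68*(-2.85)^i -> [3.68, -10.49, 29.89, -85.19, 242.79]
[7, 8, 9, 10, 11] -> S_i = 7 + 1*i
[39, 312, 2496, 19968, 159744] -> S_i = 39*8^i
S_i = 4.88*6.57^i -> [4.88, 32.06, 210.64, 1383.94, 9092.46]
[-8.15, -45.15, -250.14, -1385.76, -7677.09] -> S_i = -8.15*5.54^i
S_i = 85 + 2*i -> [85, 87, 89, 91, 93]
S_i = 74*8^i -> [74, 592, 4736, 37888, 303104]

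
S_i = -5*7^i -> [-5, -35, -245, -1715, -12005]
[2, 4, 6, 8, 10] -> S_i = 2 + 2*i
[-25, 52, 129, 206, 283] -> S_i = -25 + 77*i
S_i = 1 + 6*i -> [1, 7, 13, 19, 25]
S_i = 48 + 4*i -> [48, 52, 56, 60, 64]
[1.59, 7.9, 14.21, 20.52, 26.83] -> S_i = 1.59 + 6.31*i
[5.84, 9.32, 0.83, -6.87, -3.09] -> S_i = Random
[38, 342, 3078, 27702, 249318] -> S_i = 38*9^i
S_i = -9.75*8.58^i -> [-9.75, -83.66, -717.76, -6158.38, -52838.9]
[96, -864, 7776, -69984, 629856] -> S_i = 96*-9^i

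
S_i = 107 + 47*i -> [107, 154, 201, 248, 295]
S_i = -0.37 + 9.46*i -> [-0.37, 9.09, 18.55, 28.01, 37.47]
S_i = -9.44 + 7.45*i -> [-9.44, -1.99, 5.46, 12.91, 20.36]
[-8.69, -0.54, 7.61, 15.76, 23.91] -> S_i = -8.69 + 8.15*i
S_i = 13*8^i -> [13, 104, 832, 6656, 53248]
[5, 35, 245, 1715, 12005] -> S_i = 5*7^i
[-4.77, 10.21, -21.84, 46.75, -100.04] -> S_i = -4.77*(-2.14)^i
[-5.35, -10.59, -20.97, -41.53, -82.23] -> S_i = -5.35*1.98^i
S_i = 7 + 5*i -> [7, 12, 17, 22, 27]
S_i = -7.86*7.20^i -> [-7.86, -56.59, -407.46, -2933.73, -21122.85]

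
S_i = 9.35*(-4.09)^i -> [9.35, -38.24, 156.41, -639.71, 2616.4]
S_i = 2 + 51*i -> [2, 53, 104, 155, 206]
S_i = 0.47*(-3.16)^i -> [0.47, -1.49, 4.69, -14.83, 46.86]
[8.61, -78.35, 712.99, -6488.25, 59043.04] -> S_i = 8.61*(-9.10)^i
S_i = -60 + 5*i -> [-60, -55, -50, -45, -40]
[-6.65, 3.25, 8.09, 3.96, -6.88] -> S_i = Random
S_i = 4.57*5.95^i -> [4.57, 27.19, 161.79, 962.65, 5727.75]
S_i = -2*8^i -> [-2, -16, -128, -1024, -8192]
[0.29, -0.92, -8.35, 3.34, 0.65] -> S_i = Random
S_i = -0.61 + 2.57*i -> [-0.61, 1.96, 4.53, 7.1, 9.67]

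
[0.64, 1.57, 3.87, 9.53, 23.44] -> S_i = 0.64*2.46^i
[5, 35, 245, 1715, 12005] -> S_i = 5*7^i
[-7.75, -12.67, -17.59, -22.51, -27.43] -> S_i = -7.75 + -4.92*i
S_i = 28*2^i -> [28, 56, 112, 224, 448]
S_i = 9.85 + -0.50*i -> [9.85, 9.35, 8.85, 8.35, 7.85]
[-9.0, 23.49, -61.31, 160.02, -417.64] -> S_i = -9.00*(-2.61)^i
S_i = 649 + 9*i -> [649, 658, 667, 676, 685]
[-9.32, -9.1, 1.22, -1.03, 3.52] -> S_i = Random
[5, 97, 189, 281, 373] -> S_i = 5 + 92*i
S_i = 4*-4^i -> [4, -16, 64, -256, 1024]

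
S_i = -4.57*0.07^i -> [-4.57, -0.32, -0.02, -0.0, -0.0]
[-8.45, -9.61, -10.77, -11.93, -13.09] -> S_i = -8.45 + -1.16*i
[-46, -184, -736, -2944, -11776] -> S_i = -46*4^i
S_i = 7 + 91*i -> [7, 98, 189, 280, 371]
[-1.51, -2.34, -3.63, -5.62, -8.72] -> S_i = -1.51*1.55^i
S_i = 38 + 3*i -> [38, 41, 44, 47, 50]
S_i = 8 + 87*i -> [8, 95, 182, 269, 356]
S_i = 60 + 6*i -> [60, 66, 72, 78, 84]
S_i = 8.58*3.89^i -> [8.58, 33.38, 129.83, 505.05, 1964.65]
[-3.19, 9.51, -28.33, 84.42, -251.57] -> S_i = -3.19*(-2.98)^i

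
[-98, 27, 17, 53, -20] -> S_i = Random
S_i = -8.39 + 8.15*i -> [-8.39, -0.24, 7.91, 16.06, 24.21]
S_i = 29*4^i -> [29, 116, 464, 1856, 7424]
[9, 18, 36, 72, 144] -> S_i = 9*2^i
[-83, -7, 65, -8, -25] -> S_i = Random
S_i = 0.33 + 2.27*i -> [0.33, 2.6, 4.87, 7.14, 9.41]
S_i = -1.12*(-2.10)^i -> [-1.12, 2.35, -4.94, 10.37, -21.78]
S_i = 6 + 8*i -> [6, 14, 22, 30, 38]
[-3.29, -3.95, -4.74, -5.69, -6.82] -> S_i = -3.29*1.20^i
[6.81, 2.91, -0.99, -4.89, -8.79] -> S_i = 6.81 + -3.90*i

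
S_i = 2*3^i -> [2, 6, 18, 54, 162]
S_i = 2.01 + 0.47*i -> [2.01, 2.48, 2.95, 3.42, 3.89]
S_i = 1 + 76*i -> [1, 77, 153, 229, 305]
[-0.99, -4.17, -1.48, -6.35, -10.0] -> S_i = Random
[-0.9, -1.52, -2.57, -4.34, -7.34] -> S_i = -0.90*1.69^i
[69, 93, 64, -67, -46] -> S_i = Random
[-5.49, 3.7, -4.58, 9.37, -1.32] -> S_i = Random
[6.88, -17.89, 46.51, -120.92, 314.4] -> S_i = 6.88*(-2.60)^i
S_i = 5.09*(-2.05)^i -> [5.09, -10.43, 21.39, -43.85, 89.89]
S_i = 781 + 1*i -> [781, 782, 783, 784, 785]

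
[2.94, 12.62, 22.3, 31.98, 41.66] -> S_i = 2.94 + 9.68*i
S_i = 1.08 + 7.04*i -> [1.08, 8.12, 15.16, 22.2, 29.24]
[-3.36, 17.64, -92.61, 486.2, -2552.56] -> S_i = -3.36*(-5.25)^i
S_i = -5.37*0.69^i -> [-5.37, -3.71, -2.56, -1.76, -1.22]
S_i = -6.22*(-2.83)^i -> [-6.22, 17.6, -49.82, 140.98, -398.97]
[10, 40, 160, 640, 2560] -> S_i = 10*4^i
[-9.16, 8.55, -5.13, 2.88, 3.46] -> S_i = Random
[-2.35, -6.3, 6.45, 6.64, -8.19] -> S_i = Random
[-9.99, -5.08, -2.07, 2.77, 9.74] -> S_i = Random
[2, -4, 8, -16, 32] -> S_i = 2*-2^i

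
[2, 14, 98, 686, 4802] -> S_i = 2*7^i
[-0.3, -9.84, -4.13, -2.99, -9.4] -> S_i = Random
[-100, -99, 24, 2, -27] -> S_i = Random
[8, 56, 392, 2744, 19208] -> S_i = 8*7^i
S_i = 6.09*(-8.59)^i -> [6.09, -52.31, 449.37, -3860.08, 33158.12]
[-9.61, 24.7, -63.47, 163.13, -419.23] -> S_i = -9.61*(-2.57)^i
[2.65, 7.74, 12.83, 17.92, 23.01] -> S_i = 2.65 + 5.09*i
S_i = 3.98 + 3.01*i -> [3.98, 6.99, 10.0, 13.01, 16.02]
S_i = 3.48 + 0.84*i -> [3.48, 4.32, 5.16, 6.0, 6.84]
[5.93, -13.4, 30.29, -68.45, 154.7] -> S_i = 5.93*(-2.26)^i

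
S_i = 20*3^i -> [20, 60, 180, 540, 1620]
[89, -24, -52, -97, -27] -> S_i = Random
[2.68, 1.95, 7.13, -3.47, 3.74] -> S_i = Random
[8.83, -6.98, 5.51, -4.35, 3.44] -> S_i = 8.83*(-0.79)^i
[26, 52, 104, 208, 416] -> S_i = 26*2^i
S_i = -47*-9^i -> [-47, 423, -3807, 34263, -308367]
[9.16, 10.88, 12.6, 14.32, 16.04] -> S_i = 9.16 + 1.72*i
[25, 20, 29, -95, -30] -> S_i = Random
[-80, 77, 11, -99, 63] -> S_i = Random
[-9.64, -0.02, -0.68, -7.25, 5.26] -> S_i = Random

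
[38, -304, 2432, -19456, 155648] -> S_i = 38*-8^i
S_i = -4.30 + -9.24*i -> [-4.3, -13.54, -22.78, -32.02, -41.26]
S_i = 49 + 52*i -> [49, 101, 153, 205, 257]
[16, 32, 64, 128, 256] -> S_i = 16*2^i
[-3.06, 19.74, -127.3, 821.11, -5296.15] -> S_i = -3.06*(-6.45)^i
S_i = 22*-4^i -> [22, -88, 352, -1408, 5632]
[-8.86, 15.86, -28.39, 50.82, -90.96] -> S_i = -8.86*(-1.79)^i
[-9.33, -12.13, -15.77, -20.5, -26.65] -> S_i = -9.33*1.30^i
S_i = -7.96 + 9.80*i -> [-7.96, 1.84, 11.64, 21.44, 31.24]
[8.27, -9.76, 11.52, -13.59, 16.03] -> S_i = 8.27*(-1.18)^i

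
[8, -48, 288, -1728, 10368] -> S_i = 8*-6^i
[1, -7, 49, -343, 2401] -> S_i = 1*-7^i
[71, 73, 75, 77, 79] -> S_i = 71 + 2*i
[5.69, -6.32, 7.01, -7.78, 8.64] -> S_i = 5.69*(-1.11)^i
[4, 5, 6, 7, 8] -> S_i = 4 + 1*i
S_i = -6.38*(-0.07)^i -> [-6.38, 0.45, -0.03, 0.0, -0.0]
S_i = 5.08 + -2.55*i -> [5.08, 2.53, -0.02, -2.57, -5.12]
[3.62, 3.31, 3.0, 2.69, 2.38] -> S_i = 3.62 + -0.31*i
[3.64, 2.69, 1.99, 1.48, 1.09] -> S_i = 3.64*0.74^i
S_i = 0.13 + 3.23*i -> [0.13, 3.36, 6.59, 9.82, 13.05]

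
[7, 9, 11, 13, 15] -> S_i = 7 + 2*i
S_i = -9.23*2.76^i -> [-9.23, -25.47, -70.31, -194.06, -535.6]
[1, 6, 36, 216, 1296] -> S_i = 1*6^i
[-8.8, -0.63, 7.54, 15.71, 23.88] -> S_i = -8.80 + 8.17*i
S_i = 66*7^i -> [66, 462, 3234, 22638, 158466]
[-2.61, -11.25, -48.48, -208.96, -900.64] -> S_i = -2.61*4.31^i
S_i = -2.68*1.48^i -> [-2.68, -3.97, -5.87, -8.69, -12.86]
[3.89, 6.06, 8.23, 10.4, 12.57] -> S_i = 3.89 + 2.17*i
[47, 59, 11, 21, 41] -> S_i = Random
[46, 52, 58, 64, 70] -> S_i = 46 + 6*i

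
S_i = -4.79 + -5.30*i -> [-4.79, -10.09, -15.39, -20.69, -25.99]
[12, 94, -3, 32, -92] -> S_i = Random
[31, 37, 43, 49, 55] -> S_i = 31 + 6*i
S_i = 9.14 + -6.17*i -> [9.14, 2.97, -3.2, -9.37, -15.54]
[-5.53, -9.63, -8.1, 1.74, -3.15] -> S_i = Random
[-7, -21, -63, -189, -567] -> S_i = -7*3^i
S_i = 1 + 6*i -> [1, 7, 13, 19, 25]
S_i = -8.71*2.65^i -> [-8.71, -23.08, -61.17, -162.09, -429.54]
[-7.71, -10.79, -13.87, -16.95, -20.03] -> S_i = -7.71 + -3.08*i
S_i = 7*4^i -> [7, 28, 112, 448, 1792]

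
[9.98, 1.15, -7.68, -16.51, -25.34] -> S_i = 9.98 + -8.83*i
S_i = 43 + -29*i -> [43, 14, -15, -44, -73]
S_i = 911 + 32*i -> [911, 943, 975, 1007, 1039]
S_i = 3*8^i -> [3, 24, 192, 1536, 12288]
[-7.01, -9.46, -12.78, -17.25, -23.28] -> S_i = -7.01*1.35^i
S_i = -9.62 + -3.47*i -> [-9.62, -13.09, -16.56, -20.03, -23.5]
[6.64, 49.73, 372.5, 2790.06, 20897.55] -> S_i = 6.64*7.49^i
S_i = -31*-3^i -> [-31, 93, -279, 837, -2511]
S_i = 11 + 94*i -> [11, 105, 199, 293, 387]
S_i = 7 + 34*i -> [7, 41, 75, 109, 143]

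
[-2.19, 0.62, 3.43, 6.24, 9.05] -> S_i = -2.19 + 2.81*i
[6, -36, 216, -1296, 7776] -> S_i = 6*-6^i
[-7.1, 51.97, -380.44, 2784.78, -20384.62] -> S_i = -7.10*(-7.32)^i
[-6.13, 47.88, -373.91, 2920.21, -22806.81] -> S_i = -6.13*(-7.81)^i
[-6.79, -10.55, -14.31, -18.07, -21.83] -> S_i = -6.79 + -3.76*i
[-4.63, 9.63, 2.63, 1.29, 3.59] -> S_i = Random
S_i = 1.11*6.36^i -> [1.11, 7.06, 44.9, 285.56, 1816.15]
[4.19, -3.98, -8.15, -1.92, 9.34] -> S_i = Random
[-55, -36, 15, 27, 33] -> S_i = Random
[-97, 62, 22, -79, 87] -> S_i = Random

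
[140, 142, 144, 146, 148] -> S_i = 140 + 2*i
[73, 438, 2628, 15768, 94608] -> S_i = 73*6^i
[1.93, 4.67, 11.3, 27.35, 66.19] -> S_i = 1.93*2.42^i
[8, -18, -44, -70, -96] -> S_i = 8 + -26*i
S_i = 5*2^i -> [5, 10, 20, 40, 80]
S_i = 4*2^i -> [4, 8, 16, 32, 64]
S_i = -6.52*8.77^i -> [-6.52, -57.18, -501.47, -4397.91, -38569.67]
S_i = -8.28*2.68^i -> [-8.28, -22.19, -59.47, -159.38, -427.14]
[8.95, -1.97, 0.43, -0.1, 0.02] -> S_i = 8.95*(-0.22)^i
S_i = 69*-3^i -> [69, -207, 621, -1863, 5589]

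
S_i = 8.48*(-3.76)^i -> [8.48, -31.88, 119.89, -450.77, 1694.91]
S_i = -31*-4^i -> [-31, 124, -496, 1984, -7936]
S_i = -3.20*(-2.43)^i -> [-3.2, 7.78, -18.9, 45.92, -111.58]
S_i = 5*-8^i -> [5, -40, 320, -2560, 20480]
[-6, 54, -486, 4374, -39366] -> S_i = -6*-9^i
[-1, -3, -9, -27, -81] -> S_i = -1*3^i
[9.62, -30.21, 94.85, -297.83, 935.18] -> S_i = 9.62*(-3.14)^i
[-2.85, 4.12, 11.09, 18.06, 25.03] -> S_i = -2.85 + 6.97*i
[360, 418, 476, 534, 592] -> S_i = 360 + 58*i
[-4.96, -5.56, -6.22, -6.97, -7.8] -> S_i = -4.96*1.12^i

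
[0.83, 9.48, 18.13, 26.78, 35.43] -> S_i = 0.83 + 8.65*i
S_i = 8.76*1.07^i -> [8.76, 9.37, 10.03, 10.73, 11.48]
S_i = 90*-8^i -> [90, -720, 5760, -46080, 368640]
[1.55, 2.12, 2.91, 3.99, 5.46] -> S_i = 1.55*1.37^i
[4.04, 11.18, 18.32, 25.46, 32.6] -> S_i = 4.04 + 7.14*i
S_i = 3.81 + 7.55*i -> [3.81, 11.36, 18.91, 26.46, 34.01]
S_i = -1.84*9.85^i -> [-1.84, -18.12, -178.52, -1758.44, -17320.59]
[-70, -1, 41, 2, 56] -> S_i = Random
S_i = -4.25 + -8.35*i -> [-4.25, -12.6, -20.95, -29.3, -37.65]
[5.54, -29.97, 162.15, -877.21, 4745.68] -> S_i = 5.54*(-5.41)^i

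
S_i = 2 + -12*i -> [2, -10, -22, -34, -46]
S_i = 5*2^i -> [5, 10, 20, 40, 80]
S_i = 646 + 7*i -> [646, 653, 660, 667, 674]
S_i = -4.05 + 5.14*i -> [-4.05, 1.09, 6.23, 11.37, 16.51]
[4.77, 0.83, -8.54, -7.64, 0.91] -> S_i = Random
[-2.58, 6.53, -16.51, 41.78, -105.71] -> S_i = -2.58*(-2.53)^i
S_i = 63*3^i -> [63, 189, 567, 1701, 5103]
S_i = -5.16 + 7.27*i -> [-5.16, 2.11, 9.38, 16.65, 23.92]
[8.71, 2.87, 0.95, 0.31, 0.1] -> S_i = 8.71*0.33^i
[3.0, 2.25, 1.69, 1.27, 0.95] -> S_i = 3.00*0.75^i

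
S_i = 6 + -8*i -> [6, -2, -10, -18, -26]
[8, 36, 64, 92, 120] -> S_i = 8 + 28*i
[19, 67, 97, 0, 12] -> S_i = Random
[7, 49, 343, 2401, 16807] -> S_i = 7*7^i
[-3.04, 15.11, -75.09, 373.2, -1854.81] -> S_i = -3.04*(-4.97)^i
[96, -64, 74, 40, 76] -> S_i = Random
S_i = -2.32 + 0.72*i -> [-2.32, -1.6, -0.88, -0.16, 0.56]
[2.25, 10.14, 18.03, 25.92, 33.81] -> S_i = 2.25 + 7.89*i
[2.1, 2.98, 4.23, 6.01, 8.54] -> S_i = 2.10*1.42^i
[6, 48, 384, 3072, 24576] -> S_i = 6*8^i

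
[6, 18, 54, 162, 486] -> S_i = 6*3^i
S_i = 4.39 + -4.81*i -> [4.39, -0.42, -5.23, -10.04, -14.85]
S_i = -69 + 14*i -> [-69, -55, -41, -27, -13]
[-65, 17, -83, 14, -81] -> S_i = Random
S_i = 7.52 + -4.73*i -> [7.52, 2.79, -1.94, -6.67, -11.4]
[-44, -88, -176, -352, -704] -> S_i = -44*2^i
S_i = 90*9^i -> [90, 810, 7290, 65610, 590490]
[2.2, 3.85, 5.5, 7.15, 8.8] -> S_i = 2.20 + 1.65*i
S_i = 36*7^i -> [36, 252, 1764, 12348, 86436]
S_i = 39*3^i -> [39, 117, 351, 1053, 3159]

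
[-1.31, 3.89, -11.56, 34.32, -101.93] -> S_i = -1.31*(-2.97)^i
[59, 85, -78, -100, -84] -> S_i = Random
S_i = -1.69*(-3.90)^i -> [-1.69, 6.59, -25.7, 100.25, -390.97]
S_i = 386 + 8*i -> [386, 394, 402, 410, 418]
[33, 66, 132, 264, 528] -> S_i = 33*2^i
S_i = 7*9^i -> [7, 63, 567, 5103, 45927]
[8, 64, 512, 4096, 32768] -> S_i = 8*8^i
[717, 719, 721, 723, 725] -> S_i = 717 + 2*i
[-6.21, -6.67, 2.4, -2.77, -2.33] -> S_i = Random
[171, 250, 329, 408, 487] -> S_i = 171 + 79*i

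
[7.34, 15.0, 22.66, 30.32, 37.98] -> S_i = 7.34 + 7.66*i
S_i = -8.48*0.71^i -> [-8.48, -6.02, -4.27, -3.04, -2.15]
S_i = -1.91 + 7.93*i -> [-1.91, 6.02, 13.95, 21.88, 29.81]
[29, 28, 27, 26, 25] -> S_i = 29 + -1*i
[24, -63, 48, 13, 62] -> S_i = Random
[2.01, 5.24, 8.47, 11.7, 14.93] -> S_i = 2.01 + 3.23*i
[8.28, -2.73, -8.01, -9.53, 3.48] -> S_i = Random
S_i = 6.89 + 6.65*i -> [6.89, 13.54, 20.19, 26.84, 33.49]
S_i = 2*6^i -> [2, 12, 72, 432, 2592]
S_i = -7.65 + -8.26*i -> [-7.65, -15.91, -24.17, -32.43, -40.69]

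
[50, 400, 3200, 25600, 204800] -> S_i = 50*8^i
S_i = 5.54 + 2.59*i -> [5.54, 8.13, 10.72, 13.31, 15.9]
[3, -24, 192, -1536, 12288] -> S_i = 3*-8^i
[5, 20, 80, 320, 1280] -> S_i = 5*4^i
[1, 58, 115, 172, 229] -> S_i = 1 + 57*i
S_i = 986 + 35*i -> [986, 1021, 1056, 1091, 1126]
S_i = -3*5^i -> [-3, -15, -75, -375, -1875]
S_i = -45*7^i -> [-45, -315, -2205, -15435, -108045]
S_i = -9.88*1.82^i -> [-9.88, -17.98, -32.73, -59.56, -108.4]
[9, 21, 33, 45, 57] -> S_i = 9 + 12*i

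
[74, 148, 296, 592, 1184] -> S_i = 74*2^i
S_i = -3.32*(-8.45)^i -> [-3.32, 28.05, -237.06, 2003.13, -16926.41]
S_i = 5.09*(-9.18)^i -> [5.09, -46.73, 428.95, -3937.73, 36148.35]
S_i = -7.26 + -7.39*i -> [-7.26, -14.65, -22.04, -29.43, -36.82]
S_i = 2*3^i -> [2, 6, 18, 54, 162]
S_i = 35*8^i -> [35, 280, 2240, 17920, 143360]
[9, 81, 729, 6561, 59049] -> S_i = 9*9^i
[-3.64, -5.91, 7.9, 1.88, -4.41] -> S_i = Random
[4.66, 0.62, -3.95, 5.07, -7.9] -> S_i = Random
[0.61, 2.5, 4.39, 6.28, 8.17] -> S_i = 0.61 + 1.89*i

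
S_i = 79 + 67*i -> [79, 146, 213, 280, 347]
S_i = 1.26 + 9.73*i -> [1.26, 10.99, 20.72, 30.45, 40.18]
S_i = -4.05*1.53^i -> [-4.05, -6.2, -9.48, -14.51, -22.19]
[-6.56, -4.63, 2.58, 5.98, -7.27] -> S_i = Random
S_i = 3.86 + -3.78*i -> [3.86, 0.08, -3.7, -7.48, -11.26]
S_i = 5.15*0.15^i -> [5.15, 0.77, 0.12, 0.02, 0.0]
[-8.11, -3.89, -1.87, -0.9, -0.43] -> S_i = -8.11*0.48^i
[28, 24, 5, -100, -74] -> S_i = Random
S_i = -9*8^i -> [-9, -72, -576, -4608, -36864]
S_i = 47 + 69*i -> [47, 116, 185, 254, 323]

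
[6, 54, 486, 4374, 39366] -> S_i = 6*9^i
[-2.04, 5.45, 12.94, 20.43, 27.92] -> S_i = -2.04 + 7.49*i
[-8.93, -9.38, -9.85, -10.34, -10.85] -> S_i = -8.93*1.05^i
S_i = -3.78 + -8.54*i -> [-3.78, -12.32, -20.86, -29.4, -37.94]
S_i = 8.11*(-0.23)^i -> [8.11, -1.87, 0.43, -0.1, 0.02]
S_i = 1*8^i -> [1, 8, 64, 512, 4096]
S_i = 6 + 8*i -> [6, 14, 22, 30, 38]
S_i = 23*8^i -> [23, 184, 1472, 11776, 94208]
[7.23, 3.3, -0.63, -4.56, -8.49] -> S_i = 7.23 + -3.93*i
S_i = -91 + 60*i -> [-91, -31, 29, 89, 149]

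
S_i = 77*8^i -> [77, 616, 4928, 39424, 315392]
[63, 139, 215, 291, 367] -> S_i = 63 + 76*i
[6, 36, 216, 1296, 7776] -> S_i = 6*6^i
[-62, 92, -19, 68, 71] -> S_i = Random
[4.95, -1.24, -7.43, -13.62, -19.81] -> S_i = 4.95 + -6.19*i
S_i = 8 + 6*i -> [8, 14, 20, 26, 32]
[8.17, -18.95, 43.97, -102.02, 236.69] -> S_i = 8.17*(-2.32)^i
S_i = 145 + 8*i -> [145, 153, 161, 169, 177]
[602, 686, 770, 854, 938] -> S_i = 602 + 84*i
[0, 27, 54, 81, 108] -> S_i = 0 + 27*i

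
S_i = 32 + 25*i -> [32, 57, 82, 107, 132]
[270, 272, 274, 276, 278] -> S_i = 270 + 2*i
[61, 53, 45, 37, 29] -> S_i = 61 + -8*i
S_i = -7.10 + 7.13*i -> [-7.1, 0.03, 7.16, 14.29, 21.42]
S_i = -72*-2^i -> [-72, 144, -288, 576, -1152]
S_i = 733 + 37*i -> [733, 770, 807, 844, 881]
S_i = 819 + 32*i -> [819, 851, 883, 915, 947]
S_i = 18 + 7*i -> [18, 25, 32, 39, 46]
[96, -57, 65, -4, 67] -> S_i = Random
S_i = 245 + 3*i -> [245, 248, 251, 254, 257]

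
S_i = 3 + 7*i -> [3, 10, 17, 24, 31]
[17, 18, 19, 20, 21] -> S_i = 17 + 1*i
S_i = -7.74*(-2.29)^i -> [-7.74, 17.72, -40.59, 92.95, -212.85]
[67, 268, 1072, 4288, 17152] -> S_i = 67*4^i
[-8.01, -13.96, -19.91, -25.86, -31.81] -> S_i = -8.01 + -5.95*i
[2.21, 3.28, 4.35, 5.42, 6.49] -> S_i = 2.21 + 1.07*i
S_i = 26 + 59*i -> [26, 85, 144, 203, 262]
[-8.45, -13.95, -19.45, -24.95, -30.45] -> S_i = -8.45 + -5.50*i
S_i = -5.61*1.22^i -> [-5.61, -6.84, -8.35, -10.19, -12.43]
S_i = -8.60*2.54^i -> [-8.6, -21.84, -55.48, -140.93, -357.96]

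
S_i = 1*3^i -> [1, 3, 9, 27, 81]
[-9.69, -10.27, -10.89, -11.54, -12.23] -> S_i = -9.69*1.06^i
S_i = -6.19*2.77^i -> [-6.19, -17.15, -47.5, -131.56, -364.43]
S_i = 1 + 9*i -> [1, 10, 19, 28, 37]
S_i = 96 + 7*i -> [96, 103, 110, 117, 124]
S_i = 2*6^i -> [2, 12, 72, 432, 2592]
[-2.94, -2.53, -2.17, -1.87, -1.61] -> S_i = -2.94*0.86^i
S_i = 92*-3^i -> [92, -276, 828, -2484, 7452]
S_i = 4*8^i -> [4, 32, 256, 2048, 16384]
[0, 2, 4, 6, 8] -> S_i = 0 + 2*i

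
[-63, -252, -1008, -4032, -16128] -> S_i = -63*4^i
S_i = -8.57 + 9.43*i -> [-8.57, 0.86, 10.29, 19.72, 29.15]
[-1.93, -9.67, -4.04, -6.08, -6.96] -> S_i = Random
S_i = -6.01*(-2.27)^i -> [-6.01, 13.64, -30.97, 70.3, -159.58]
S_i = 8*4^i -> [8, 32, 128, 512, 2048]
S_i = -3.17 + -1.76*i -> [-3.17, -4.93, -6.69, -8.45, -10.21]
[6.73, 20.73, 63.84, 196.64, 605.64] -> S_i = 6.73*3.08^i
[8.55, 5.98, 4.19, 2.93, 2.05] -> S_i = 8.55*0.70^i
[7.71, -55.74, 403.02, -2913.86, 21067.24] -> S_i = 7.71*(-7.23)^i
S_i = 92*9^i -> [92, 828, 7452, 67068, 603612]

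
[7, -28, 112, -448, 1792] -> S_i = 7*-4^i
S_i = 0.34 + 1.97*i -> [0.34, 2.31, 4.28, 6.25, 8.22]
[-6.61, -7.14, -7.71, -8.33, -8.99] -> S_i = -6.61*1.08^i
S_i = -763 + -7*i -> [-763, -770, -777, -784, -791]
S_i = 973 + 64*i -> [973, 1037, 1101, 1165, 1229]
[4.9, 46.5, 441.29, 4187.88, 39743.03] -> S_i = 4.90*9.49^i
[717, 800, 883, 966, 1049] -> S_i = 717 + 83*i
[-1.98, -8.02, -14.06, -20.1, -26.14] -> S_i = -1.98 + -6.04*i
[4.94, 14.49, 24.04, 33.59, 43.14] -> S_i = 4.94 + 9.55*i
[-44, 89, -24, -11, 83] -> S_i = Random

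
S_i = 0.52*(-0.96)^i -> [0.52, -0.5, 0.48, -0.46, 0.44]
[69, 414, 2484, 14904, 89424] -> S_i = 69*6^i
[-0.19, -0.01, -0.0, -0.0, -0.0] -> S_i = -0.19*0.07^i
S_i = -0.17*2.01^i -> [-0.17, -0.34, -0.69, -1.38, -2.77]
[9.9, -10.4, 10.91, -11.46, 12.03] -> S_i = 9.90*(-1.05)^i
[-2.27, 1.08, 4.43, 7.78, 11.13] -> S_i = -2.27 + 3.35*i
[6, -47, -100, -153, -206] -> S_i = 6 + -53*i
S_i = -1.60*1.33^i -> [-1.6, -2.13, -2.83, -3.76, -5.01]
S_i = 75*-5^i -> [75, -375, 1875, -9375, 46875]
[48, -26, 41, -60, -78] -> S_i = Random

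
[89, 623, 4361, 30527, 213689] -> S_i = 89*7^i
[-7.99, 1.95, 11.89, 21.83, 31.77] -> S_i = -7.99 + 9.94*i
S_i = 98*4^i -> [98, 392, 1568, 6272, 25088]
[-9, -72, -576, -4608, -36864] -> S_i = -9*8^i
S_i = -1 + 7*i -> [-1, 6, 13, 20, 27]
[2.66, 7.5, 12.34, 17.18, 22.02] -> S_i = 2.66 + 4.84*i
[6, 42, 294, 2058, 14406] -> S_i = 6*7^i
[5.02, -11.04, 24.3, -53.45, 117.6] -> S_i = 5.02*(-2.20)^i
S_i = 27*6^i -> [27, 162, 972, 5832, 34992]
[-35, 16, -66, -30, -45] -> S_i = Random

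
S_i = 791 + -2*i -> [791, 789, 787, 785, 783]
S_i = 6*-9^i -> [6, -54, 486, -4374, 39366]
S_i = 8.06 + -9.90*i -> [8.06, -1.84, -11.74, -21.64, -31.54]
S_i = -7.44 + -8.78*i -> [-7.44, -16.22, -25.0, -33.78, -42.56]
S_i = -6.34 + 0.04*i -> [-6.34, -6.3, -6.26, -6.22, -6.18]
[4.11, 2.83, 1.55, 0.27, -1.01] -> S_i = 4.11 + -1.28*i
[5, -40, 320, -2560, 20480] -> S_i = 5*-8^i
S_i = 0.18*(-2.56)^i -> [0.18, -0.46, 1.18, -3.02, 7.73]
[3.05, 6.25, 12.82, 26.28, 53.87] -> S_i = 3.05*2.05^i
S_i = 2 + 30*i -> [2, 32, 62, 92, 122]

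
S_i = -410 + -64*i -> [-410, -474, -538, -602, -666]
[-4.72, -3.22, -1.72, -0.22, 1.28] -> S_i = -4.72 + 1.50*i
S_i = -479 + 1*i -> [-479, -478, -477, -476, -475]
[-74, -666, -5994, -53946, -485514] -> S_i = -74*9^i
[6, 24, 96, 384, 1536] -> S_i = 6*4^i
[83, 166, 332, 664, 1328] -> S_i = 83*2^i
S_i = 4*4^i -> [4, 16, 64, 256, 1024]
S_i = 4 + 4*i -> [4, 8, 12, 16, 20]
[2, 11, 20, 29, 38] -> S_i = 2 + 9*i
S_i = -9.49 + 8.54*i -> [-9.49, -0.95, 7.59, 16.13, 24.67]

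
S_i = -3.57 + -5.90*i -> [-3.57, -9.47, -15.37, -21.27, -27.17]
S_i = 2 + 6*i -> [2, 8, 14, 20, 26]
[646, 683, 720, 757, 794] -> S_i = 646 + 37*i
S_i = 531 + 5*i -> [531, 536, 541, 546, 551]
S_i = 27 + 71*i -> [27, 98, 169, 240, 311]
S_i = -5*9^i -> [-5, -45, -405, -3645, -32805]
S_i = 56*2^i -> [56, 112, 224, 448, 896]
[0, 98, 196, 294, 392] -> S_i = 0 + 98*i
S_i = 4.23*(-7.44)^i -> [4.23, -31.47, 234.15, -1742.04, 12960.81]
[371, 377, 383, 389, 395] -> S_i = 371 + 6*i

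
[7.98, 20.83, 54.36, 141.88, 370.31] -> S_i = 7.98*2.61^i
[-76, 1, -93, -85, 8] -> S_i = Random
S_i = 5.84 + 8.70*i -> [5.84, 14.54, 23.24, 31.94, 40.64]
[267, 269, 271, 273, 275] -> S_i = 267 + 2*i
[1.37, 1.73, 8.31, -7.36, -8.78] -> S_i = Random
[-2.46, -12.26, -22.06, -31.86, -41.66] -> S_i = -2.46 + -9.80*i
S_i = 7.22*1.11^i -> [7.22, 8.01, 8.9, 9.87, 10.96]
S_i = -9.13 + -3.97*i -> [-9.13, -13.1, -17.07, -21.04, -25.01]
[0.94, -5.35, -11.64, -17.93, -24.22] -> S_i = 0.94 + -6.29*i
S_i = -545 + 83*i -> [-545, -462, -379, -296, -213]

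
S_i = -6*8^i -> [-6, -48, -384, -3072, -24576]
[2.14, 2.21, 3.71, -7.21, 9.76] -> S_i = Random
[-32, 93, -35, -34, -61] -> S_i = Random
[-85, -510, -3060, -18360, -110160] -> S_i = -85*6^i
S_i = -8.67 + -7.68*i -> [-8.67, -16.35, -24.03, -31.71, -39.39]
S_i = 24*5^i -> [24, 120, 600, 3000, 15000]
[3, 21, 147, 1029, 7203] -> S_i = 3*7^i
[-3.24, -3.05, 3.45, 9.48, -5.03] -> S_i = Random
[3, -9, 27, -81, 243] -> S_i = 3*-3^i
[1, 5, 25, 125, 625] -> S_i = 1*5^i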